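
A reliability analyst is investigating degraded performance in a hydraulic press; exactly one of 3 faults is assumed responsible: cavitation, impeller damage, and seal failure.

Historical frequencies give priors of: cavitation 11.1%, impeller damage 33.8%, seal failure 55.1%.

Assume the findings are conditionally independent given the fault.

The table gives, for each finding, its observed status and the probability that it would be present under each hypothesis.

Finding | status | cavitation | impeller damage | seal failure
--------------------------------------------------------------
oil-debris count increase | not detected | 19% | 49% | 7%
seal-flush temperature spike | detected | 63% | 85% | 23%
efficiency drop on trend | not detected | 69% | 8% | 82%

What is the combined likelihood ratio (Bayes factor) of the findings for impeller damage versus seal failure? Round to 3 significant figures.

10.4

Joint likelihood of the evidence pattern under each hypothesis (using 1 − P(present | H) for each absent finding):
  impeller damage: (1 − 0.49) × 0.85 × (1 − 0.08) = 0.39882
  seal failure: (1 − 0.07) × 0.23 × (1 − 0.82) = 0.038502
Bayes factor = 0.39882 / 0.038502 ≈ 10.4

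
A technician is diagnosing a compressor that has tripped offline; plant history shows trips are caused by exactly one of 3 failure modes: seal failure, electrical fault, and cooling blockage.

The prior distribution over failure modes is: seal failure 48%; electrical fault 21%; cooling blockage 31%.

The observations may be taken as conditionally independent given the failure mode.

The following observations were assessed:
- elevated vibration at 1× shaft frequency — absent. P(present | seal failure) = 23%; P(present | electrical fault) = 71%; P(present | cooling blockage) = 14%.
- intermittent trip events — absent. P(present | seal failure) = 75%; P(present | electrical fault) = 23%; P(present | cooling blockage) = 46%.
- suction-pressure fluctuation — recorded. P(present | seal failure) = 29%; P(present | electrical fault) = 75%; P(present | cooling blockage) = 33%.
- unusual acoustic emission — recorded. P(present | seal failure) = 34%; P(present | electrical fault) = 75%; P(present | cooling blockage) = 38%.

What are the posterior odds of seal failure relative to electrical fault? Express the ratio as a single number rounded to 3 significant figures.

0.345

Unnormalized posterior weight (prior times the observation likelihoods) for each of the two hypotheses (using 1 − P(present | H) for each absent observation):
  seal failure: 0.48 × (1 − 0.23) × (1 − 0.75) × 0.29 × 0.34 = 0.0091106
  electrical fault: 0.21 × (1 − 0.71) × (1 − 0.23) × 0.75 × 0.75 = 0.026377
Odds(seal failure : electrical fault) = 0.0091106 / 0.026377 ≈ 0.345.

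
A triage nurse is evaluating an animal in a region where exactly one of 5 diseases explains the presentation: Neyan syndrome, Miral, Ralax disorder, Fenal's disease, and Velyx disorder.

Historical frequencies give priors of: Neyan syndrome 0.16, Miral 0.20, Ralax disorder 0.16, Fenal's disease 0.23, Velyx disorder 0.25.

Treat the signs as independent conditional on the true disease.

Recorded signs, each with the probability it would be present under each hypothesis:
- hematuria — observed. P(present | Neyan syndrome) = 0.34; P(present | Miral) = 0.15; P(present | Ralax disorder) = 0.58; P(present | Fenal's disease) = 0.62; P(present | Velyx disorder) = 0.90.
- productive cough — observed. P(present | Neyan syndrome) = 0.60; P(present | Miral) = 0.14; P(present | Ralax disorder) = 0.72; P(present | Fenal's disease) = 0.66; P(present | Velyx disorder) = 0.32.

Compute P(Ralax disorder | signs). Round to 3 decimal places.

For each hypothesis, the unnormalized posterior weight is prior × product of the sign likelihoods:
  Neyan syndrome: 0.16 × 0.34 × 0.60 = 0.03264
  Miral: 0.20 × 0.15 × 0.14 = 0.0042
  Ralax disorder: 0.16 × 0.58 × 0.72 = 0.066816
  Fenal's disease: 0.23 × 0.62 × 0.66 = 0.094116
  Velyx disorder: 0.25 × 0.90 × 0.32 = 0.072
Normalizing constant Z = 0.03264 + 0.0042 + 0.066816 + 0.094116 + 0.072 = 0.26977.
P(Ralax disorder | evidence) = 0.066816 / 0.26977 ≈ 0.248.

0.248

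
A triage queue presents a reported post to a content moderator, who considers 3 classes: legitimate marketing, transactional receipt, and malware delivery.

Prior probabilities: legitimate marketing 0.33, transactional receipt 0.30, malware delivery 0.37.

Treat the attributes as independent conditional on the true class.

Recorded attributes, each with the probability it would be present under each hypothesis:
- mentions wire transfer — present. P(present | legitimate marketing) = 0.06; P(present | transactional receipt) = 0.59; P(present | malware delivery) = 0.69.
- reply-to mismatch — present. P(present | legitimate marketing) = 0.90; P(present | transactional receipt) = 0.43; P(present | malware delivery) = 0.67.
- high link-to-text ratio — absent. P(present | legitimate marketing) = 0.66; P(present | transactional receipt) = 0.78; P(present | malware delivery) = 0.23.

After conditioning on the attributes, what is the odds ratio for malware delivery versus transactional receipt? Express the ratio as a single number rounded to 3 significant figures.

7.87

Posterior odds equal prior odds times the likelihood ratio; only the two competing hypotheses matter (using 1 − P(present | H) for each absent attribute).
  malware delivery: 0.37 × 0.69 × 0.67 × (1 − 0.23) = 0.13171
  transactional receipt: 0.30 × 0.59 × 0.43 × (1 − 0.78) = 0.016744
Odds(malware delivery : transactional receipt) = 0.13171 / 0.016744 ≈ 7.87.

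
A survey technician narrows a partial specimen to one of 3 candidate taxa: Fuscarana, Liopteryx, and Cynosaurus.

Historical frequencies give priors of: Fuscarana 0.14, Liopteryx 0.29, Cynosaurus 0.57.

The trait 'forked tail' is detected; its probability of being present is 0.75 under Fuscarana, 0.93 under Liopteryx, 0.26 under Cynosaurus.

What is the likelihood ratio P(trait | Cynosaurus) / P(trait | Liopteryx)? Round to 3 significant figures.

Likelihood of this trait under each hypothesis:
  Cynosaurus: 0.26
  Liopteryx: 0.93
Bayes factor = 0.26 / 0.93 ≈ 0.280

0.280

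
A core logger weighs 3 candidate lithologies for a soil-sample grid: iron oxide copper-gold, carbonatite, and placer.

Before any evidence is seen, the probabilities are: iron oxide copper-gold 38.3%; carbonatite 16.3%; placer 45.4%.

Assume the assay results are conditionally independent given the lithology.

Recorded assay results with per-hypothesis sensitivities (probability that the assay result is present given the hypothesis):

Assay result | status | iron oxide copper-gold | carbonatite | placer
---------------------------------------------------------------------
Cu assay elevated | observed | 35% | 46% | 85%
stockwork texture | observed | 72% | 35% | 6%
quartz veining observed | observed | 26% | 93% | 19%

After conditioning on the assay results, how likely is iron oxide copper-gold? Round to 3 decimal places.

Multiply each prior by the joint likelihood of the assay result pattern:
  iron oxide copper-gold: 0.383 × 0.35 × 0.72 × 0.26 = 0.025094
  carbonatite: 0.163 × 0.46 × 0.35 × 0.93 = 0.024406
  placer: 0.454 × 0.85 × 0.06 × 0.19 = 0.0043993
The unnormalized weights sum to 0.053899.
P(iron oxide copper-gold | evidence) = 0.025094 / 0.053899 ≈ 0.466.

0.466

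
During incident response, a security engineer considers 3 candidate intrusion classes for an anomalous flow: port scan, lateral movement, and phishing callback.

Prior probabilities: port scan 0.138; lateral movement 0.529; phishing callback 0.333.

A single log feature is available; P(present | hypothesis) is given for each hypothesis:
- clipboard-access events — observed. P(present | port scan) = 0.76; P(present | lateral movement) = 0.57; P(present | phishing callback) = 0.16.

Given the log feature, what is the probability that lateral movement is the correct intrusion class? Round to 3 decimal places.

0.656

For each hypothesis, the unnormalized posterior weight is prior × likelihood:
  port scan: 0.138 × 0.76 = 0.10488
  lateral movement: 0.529 × 0.57 = 0.30153
  phishing callback: 0.333 × 0.16 = 0.05328
Normalizing constant Z = 0.10488 + 0.30153 + 0.05328 = 0.45969.
P(lateral movement | evidence) = 0.30153 / 0.45969 ≈ 0.656.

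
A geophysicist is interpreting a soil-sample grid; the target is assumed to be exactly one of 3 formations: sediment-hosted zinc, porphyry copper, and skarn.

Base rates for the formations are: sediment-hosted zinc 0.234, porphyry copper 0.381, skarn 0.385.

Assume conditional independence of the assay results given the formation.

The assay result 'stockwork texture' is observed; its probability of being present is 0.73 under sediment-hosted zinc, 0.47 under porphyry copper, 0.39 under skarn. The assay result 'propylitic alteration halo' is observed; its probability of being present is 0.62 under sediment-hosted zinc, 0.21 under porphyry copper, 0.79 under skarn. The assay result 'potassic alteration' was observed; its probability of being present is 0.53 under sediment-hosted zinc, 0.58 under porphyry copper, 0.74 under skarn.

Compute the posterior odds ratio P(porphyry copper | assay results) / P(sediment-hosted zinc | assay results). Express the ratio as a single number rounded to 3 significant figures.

Posterior odds equal prior odds times the likelihood ratio; only the two competing hypotheses matter.
  porphyry copper: 0.381 × 0.47 × 0.21 × 0.58 = 0.021811
  sediment-hosted zinc: 0.234 × 0.73 × 0.62 × 0.53 = 0.056131
Posterior odds = 0.021811 / 0.056131 ≈ 0.389.

0.389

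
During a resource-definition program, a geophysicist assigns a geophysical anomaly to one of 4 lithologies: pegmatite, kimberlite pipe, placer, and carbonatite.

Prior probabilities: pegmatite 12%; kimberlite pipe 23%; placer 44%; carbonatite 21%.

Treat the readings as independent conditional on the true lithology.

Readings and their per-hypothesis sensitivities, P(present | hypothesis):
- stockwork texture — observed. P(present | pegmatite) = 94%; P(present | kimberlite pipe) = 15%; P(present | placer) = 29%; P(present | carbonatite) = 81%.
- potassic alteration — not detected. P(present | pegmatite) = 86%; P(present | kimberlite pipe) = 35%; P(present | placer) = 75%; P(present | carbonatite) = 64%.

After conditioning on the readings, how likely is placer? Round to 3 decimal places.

For each hypothesis, the unnormalized posterior weight is prior × product of the reading likelihoods (using 1 − P(present | H) for each absent reading):
  pegmatite: 0.12 × 0.94 × (1 − 0.86) = 0.015792
  kimberlite pipe: 0.23 × 0.15 × (1 − 0.35) = 0.022425
  placer: 0.44 × 0.29 × (1 − 0.75) = 0.0319
  carbonatite: 0.21 × 0.81 × (1 − 0.64) = 0.061236
Marginal likelihood of the evidence = 0.13135.
P(placer | evidence) = 0.0319 / 0.13135 ≈ 0.243.

0.243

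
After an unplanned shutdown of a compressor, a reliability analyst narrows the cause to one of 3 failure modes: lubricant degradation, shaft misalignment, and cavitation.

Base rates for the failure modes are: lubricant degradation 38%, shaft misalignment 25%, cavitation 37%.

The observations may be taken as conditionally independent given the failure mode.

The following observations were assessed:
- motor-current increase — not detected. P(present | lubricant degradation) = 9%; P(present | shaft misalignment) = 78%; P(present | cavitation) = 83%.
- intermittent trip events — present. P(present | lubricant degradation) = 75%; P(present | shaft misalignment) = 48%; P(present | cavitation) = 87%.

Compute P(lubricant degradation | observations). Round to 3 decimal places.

By Bayes' rule with conditional independence, the unnormalized weight for each hypothesis is prior × ∏ likelihoods (using 1 − P(present | H) for each absent observation):
  lubricant degradation: 0.38 × (1 − 0.09) × 0.75 = 0.25935
  shaft misalignment: 0.25 × (1 − 0.78) × 0.48 = 0.0264
  cavitation: 0.37 × (1 − 0.83) × 0.87 = 0.054723
Normalizing constant Z = 0.25935 + 0.0264 + 0.054723 = 0.34047.
P(lubricant degradation | evidence) = 0.25935 / 0.34047 ≈ 0.762.

0.762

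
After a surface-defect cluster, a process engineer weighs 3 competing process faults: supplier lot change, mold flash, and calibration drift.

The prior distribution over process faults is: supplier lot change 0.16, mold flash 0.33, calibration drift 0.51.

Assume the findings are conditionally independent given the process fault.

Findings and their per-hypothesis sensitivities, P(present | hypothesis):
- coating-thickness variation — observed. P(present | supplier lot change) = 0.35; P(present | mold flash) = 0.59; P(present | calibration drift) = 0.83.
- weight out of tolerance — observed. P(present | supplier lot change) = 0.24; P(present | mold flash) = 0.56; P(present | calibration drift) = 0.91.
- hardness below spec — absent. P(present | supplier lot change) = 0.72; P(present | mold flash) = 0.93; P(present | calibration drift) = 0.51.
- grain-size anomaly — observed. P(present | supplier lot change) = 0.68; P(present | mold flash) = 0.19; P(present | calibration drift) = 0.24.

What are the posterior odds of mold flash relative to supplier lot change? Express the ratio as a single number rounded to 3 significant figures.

Posterior odds equal prior odds times the likelihood ratio; only the two competing hypotheses matter (using 1 − P(present | H) for each absent finding).
  mold flash: 0.33 × 0.59 × 0.56 × (1 − 0.93) × 0.19 = 0.0014501
  supplier lot change: 0.16 × 0.35 × 0.24 × (1 − 0.72) × 0.68 = 0.002559
Odds(mold flash : supplier lot change) = 0.0014501 / 0.002559 ≈ 0.567.

0.567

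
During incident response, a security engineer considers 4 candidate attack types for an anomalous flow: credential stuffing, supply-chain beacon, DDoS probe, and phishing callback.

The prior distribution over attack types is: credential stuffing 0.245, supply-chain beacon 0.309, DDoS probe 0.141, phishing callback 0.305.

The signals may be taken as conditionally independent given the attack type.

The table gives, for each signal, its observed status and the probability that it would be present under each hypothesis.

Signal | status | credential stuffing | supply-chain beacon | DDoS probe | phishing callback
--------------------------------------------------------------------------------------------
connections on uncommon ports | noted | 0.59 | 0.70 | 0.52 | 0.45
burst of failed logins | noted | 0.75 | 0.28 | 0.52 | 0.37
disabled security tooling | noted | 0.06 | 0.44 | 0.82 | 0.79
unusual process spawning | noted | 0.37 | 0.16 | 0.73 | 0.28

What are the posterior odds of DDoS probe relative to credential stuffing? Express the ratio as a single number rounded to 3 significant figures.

The normalizing constant cancels in an odds ratio, so compute prior × likelihood for the two hypotheses only:
  DDoS probe: 0.141 × 0.52 × 0.52 × 0.82 × 0.73 = 0.022822
  credential stuffing: 0.245 × 0.59 × 0.75 × 0.06 × 0.37 = 0.0024068
Odds(DDoS probe : credential stuffing) = 0.022822 / 0.0024068 ≈ 9.48.

9.48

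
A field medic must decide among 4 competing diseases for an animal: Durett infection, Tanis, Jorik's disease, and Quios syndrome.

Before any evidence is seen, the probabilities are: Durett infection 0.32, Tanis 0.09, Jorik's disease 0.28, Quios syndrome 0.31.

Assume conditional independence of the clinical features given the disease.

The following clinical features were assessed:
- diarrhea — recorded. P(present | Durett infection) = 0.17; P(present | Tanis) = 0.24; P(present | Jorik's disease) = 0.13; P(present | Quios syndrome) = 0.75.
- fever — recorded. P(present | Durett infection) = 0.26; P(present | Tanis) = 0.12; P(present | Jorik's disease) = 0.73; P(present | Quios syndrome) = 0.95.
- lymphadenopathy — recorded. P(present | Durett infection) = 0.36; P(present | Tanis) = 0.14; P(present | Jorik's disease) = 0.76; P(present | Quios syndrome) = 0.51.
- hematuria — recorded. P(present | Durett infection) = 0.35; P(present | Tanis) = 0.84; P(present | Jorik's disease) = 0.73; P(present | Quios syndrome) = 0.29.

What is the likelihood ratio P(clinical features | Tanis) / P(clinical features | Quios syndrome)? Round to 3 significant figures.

Take the product of per-clinical feature likelihoods under each hypothesis, then divide.
  Tanis: 0.24 × 0.12 × 0.14 × 0.84 = 0.0033869
  Quios syndrome: 0.75 × 0.95 × 0.51 × 0.29 = 0.10538
Bayes factor = 0.0033869 / 0.10538 ≈ 0.0321

0.0321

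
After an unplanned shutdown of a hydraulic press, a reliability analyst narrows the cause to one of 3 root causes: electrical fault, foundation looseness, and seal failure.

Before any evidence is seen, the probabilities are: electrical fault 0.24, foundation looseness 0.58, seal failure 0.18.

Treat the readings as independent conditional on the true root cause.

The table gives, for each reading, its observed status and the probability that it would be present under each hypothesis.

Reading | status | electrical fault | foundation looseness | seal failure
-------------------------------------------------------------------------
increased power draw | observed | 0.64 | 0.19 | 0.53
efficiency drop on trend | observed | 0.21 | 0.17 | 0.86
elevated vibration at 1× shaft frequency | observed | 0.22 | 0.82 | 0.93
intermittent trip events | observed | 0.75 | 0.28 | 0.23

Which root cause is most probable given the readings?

seal failure

Multiply each prior by the joint likelihood of the reading pattern:
  electrical fault: 0.24 × 0.64 × 0.21 × 0.22 × 0.75 = 0.0053222
  foundation looseness: 0.58 × 0.19 × 0.17 × 0.82 × 0.28 = 0.0043013
  seal failure: 0.18 × 0.53 × 0.86 × 0.93 × 0.23 = 0.017549
The unnormalized weights sum to 0.027173.
P(electrical fault | evidence) ≈ 0.0053222 / 0.027173 ≈ 0.196
P(foundation looseness | evidence) ≈ 0.0043013 / 0.027173 ≈ 0.158
P(seal failure | evidence) ≈ 0.017549 / 0.027173 ≈ 0.646
The largest is 0.646, so seal failure is most probable.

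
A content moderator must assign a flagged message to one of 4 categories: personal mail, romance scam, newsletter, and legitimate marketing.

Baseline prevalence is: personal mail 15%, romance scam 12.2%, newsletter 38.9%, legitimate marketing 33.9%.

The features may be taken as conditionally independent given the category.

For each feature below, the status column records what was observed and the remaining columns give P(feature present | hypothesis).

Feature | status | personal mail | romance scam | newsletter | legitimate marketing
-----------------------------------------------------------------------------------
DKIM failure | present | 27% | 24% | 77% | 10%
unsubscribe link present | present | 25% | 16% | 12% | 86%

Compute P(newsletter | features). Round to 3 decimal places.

Multiply each prior by the joint likelihood of the feature pattern:
  personal mail: 0.150 × 0.27 × 0.25 = 0.010125
  romance scam: 0.122 × 0.24 × 0.16 = 0.0046848
  newsletter: 0.389 × 0.77 × 0.12 = 0.035944
  legitimate marketing: 0.339 × 0.10 × 0.86 = 0.029154
The unnormalized weights sum to 0.079907.
P(newsletter | evidence) = 0.035944 / 0.079907 ≈ 0.450.

0.450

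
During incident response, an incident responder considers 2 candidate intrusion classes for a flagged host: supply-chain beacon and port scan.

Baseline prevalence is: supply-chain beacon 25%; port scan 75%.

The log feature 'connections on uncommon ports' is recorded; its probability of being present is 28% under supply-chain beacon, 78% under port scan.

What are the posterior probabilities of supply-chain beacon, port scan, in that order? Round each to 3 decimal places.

0.107, 0.893

Multiply each prior by the likelihood of the log feature:
  supply-chain beacon: 0.25 × 0.28 = 0.07
  port scan: 0.75 × 0.78 = 0.585
Marginal likelihood of the evidence = 0.655.
P(supply-chain beacon | evidence) = 0.07 / 0.655 ≈ 0.107
P(port scan | evidence) = 0.585 / 0.655 ≈ 0.893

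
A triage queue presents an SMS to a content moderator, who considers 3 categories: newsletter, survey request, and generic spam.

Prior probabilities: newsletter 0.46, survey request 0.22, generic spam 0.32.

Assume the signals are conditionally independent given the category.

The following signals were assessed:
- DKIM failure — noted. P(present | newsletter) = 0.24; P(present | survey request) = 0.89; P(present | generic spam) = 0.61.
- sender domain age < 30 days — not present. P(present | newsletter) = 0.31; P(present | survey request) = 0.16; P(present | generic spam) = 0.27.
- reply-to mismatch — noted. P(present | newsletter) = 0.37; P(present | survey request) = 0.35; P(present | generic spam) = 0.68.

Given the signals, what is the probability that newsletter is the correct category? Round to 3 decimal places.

0.154

Multiply each prior by the joint likelihood of the signal pattern (using 1 − P(present | H) for each absent signal):
  newsletter: 0.46 × 0.24 × (1 − 0.31) × 0.37 = 0.028185
  survey request: 0.22 × 0.89 × (1 − 0.16) × 0.35 = 0.057565
  generic spam: 0.32 × 0.61 × (1 − 0.27) × 0.68 = 0.096897
Marginal likelihood of the evidence = 0.18265.
P(newsletter | evidence) = 0.028185 / 0.18265 ≈ 0.154.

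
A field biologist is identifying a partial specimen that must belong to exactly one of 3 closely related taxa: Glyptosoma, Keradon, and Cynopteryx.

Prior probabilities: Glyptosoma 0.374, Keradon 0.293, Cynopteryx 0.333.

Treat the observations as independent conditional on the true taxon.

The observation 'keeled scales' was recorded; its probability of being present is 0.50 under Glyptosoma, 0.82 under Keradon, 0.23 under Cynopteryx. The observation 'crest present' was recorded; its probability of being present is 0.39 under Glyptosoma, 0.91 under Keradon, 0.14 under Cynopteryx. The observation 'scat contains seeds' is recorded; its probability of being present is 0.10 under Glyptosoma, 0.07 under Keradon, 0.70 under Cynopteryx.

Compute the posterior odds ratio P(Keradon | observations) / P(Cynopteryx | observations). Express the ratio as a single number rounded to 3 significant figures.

Posterior odds equal prior odds times the likelihood ratio; only the two competing hypotheses matter.
  Keradon: 0.293 × 0.82 × 0.91 × 0.07 = 0.015305
  Cynopteryx: 0.333 × 0.23 × 0.14 × 0.70 = 0.0075058
Odds(Keradon : Cynopteryx) = 0.015305 / 0.0075058 ≈ 2.04.

2.04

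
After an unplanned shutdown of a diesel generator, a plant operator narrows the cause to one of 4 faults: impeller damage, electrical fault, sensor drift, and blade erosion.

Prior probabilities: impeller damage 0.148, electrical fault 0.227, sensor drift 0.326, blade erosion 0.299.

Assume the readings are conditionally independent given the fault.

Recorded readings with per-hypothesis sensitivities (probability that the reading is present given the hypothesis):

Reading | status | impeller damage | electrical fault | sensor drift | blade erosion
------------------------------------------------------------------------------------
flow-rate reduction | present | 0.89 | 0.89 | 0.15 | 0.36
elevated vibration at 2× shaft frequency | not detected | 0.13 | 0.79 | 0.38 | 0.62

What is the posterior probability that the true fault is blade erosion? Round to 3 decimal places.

Multiply each prior by the joint likelihood of the reading pattern (using 1 − P(present | H) for each absent reading):
  impeller damage: 0.148 × 0.89 × (1 − 0.13) = 0.1146
  electrical fault: 0.227 × 0.89 × (1 − 0.79) = 0.042426
  sensor drift: 0.326 × 0.15 × (1 − 0.38) = 0.030318
  blade erosion: 0.299 × 0.36 × (1 − 0.62) = 0.040903
Marginal likelihood of the evidence = 0.22824.
P(blade erosion | evidence) = 0.040903 / 0.22824 ≈ 0.179.

0.179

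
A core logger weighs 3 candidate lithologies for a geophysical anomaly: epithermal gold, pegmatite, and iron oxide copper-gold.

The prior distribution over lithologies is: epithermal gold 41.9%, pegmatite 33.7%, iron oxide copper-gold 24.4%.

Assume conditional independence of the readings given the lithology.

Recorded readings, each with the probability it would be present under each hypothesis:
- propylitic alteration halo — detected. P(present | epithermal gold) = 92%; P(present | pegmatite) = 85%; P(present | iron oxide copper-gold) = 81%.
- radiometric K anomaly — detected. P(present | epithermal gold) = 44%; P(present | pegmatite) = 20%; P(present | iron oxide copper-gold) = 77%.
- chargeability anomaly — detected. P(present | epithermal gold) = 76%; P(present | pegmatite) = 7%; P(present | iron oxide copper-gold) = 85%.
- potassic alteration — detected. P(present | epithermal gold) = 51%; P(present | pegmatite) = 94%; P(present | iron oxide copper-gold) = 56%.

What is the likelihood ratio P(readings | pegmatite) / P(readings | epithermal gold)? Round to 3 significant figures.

0.0713

Joint likelihood of the reading pattern under each hypothesis:
  pegmatite: 0.85 × 0.20 × 0.07 × 0.94 = 0.011186
  epithermal gold: 0.92 × 0.44 × 0.76 × 0.51 = 0.1569
Bayes factor = 0.011186 / 0.1569 ≈ 0.0713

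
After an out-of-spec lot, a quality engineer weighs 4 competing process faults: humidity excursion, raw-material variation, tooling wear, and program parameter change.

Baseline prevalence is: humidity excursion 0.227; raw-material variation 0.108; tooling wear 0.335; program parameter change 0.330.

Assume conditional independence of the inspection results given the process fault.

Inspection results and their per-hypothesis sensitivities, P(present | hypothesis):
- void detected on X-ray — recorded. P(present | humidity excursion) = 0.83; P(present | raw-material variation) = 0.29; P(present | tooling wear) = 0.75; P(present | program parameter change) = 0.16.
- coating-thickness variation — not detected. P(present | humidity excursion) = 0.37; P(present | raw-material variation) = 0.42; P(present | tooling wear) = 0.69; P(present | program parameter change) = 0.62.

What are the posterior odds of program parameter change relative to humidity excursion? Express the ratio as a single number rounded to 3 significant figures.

0.169

Unnormalized posterior weight (prior times the inspection result likelihoods) for each of the two hypotheses (using 1 − P(present | H) for each absent inspection result):
  program parameter change: 0.330 × 0.16 × (1 − 0.62) = 0.020064
  humidity excursion: 0.227 × 0.83 × (1 − 0.37) = 0.1187
Odds(program parameter change : humidity excursion) = 0.020064 / 0.1187 ≈ 0.169.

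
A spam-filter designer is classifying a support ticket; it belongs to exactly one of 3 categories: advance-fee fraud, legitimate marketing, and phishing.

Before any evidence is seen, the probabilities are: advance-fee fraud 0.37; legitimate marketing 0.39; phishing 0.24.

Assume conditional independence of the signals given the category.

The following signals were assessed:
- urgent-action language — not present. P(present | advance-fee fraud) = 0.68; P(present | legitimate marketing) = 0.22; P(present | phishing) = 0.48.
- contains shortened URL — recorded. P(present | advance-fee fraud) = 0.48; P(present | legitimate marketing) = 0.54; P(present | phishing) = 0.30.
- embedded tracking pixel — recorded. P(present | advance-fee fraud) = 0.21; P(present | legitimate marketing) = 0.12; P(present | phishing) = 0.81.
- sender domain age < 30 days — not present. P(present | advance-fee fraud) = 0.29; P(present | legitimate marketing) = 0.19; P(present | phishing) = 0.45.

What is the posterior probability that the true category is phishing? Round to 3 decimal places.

0.406

By Bayes' rule with conditional independence, the unnormalized weight for each hypothesis is prior × ∏ likelihoods (using 1 − P(present | H) for each absent signal):
  advance-fee fraud: 0.37 × (1 − 0.68) × 0.48 × 0.21 × (1 − 0.29) = 0.0084737
  legitimate marketing: 0.39 × (1 − 0.22) × 0.54 × 0.12 × (1 − 0.19) = 0.015967
  phishing: 0.24 × (1 − 0.48) × 0.30 × 0.81 × (1 − 0.45) = 0.01668
Marginal likelihood of the evidence = 0.04112.
P(phishing | evidence) = 0.01668 / 0.04112 ≈ 0.406.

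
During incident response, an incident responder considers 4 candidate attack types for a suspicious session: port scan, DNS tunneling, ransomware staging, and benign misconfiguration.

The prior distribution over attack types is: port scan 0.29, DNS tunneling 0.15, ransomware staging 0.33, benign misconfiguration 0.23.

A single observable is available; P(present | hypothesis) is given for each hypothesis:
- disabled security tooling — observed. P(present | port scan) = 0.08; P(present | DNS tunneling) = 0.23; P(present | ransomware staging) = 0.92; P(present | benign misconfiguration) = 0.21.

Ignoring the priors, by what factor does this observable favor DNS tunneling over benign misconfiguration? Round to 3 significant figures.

Likelihood of this observable under each hypothesis:
  DNS tunneling: 0.23
  benign misconfiguration: 0.21
Bayes factor = 0.23 / 0.21 ≈ 1.10

1.10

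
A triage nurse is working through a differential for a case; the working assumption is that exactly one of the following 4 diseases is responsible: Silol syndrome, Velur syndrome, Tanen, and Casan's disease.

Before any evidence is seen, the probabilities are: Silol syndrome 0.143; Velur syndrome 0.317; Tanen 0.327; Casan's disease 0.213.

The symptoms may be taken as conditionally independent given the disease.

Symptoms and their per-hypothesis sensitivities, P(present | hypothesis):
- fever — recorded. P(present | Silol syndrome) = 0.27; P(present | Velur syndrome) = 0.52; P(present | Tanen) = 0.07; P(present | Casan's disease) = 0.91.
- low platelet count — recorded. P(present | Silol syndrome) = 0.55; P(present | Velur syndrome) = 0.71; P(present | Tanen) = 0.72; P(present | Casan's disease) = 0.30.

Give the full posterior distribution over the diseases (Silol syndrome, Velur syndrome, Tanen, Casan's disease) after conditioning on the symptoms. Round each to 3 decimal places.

0.100, 0.550, 0.077, 0.273

Multiply each prior by the joint likelihood of the symptom pattern:
  Silol syndrome: 0.143 × 0.27 × 0.55 = 0.021236
  Velur syndrome: 0.317 × 0.52 × 0.71 = 0.11704
  Tanen: 0.327 × 0.07 × 0.72 = 0.016481
  Casan's disease: 0.213 × 0.91 × 0.30 = 0.058149
Normalizing constant Z = 0.021236 + 0.11704 + 0.016481 + 0.058149 = 0.2129.
P(Silol syndrome | evidence) = 0.021236 / 0.2129 ≈ 0.100
P(Velur syndrome | evidence) = 0.11704 / 0.2129 ≈ 0.550
P(Tanen | evidence) = 0.016481 / 0.2129 ≈ 0.077
P(Casan's disease | evidence) = 0.058149 / 0.2129 ≈ 0.273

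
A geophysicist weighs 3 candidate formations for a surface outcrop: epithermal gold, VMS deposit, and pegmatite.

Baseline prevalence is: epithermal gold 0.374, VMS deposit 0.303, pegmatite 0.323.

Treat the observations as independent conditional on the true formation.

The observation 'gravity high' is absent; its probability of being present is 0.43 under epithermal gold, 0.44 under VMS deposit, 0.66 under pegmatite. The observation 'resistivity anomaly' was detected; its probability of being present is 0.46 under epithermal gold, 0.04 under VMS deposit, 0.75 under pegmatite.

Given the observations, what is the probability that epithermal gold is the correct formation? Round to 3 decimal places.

Multiply each prior by the joint likelihood of the evidence pattern (using 1 − P(present | H) for each absent observation):
  epithermal gold: 0.374 × (1 − 0.43) × 0.46 = 0.098063
  VMS deposit: 0.303 × (1 − 0.44) × 0.04 = 0.0067872
  pegmatite: 0.323 × (1 − 0.66) × 0.75 = 0.082365
Normalizing constant Z = 0.098063 + 0.0067872 + 0.082365 = 0.18722.
P(epithermal gold | evidence) = 0.098063 / 0.18722 ≈ 0.524.

0.524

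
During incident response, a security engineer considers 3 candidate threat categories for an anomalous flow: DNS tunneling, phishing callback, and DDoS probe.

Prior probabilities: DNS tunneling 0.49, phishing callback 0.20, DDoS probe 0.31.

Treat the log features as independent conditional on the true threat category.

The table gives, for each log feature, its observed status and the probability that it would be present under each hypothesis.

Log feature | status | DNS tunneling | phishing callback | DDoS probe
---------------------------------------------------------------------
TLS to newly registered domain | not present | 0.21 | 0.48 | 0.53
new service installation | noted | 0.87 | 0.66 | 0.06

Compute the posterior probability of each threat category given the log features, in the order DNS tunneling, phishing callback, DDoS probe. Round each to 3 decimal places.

By Bayes' rule with conditional independence, the unnormalized weight for each hypothesis is prior × ∏ likelihoods (using 1 − P(present | H) for each absent log feature):
  DNS tunneling: 0.49 × (1 − 0.21) × 0.87 = 0.33678
  phishing callback: 0.20 × (1 − 0.48) × 0.66 = 0.06864
  DDoS probe: 0.31 × (1 − 0.53) × 0.06 = 0.008742
The unnormalized weights sum to 0.41416.
P(DNS tunneling | evidence) = 0.33678 / 0.41416 ≈ 0.813
P(phishing callback | evidence) = 0.06864 / 0.41416 ≈ 0.166
P(DDoS probe | evidence) = 0.008742 / 0.41416 ≈ 0.021

0.813, 0.166, 0.021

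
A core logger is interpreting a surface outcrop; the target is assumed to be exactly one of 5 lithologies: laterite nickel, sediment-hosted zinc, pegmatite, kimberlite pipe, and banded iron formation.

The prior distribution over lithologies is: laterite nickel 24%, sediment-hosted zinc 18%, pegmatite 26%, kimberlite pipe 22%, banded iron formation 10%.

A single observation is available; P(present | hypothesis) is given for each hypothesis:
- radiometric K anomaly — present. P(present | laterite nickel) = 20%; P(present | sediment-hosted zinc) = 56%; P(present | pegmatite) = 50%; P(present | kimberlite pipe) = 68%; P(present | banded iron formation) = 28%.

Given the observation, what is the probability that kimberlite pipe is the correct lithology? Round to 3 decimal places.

By Bayes' rule, the unnormalized weight for each hypothesis is prior × likelihood:
  laterite nickel: 0.24 × 0.20 = 0.048
  sediment-hosted zinc: 0.18 × 0.56 = 0.1008
  pegmatite: 0.26 × 0.50 = 0.13
  kimberlite pipe: 0.22 × 0.68 = 0.1496
  banded iron formation: 0.10 × 0.28 = 0.028
The unnormalized weights sum to 0.4564.
P(kimberlite pipe | evidence) = 0.1496 / 0.4564 ≈ 0.328.

0.328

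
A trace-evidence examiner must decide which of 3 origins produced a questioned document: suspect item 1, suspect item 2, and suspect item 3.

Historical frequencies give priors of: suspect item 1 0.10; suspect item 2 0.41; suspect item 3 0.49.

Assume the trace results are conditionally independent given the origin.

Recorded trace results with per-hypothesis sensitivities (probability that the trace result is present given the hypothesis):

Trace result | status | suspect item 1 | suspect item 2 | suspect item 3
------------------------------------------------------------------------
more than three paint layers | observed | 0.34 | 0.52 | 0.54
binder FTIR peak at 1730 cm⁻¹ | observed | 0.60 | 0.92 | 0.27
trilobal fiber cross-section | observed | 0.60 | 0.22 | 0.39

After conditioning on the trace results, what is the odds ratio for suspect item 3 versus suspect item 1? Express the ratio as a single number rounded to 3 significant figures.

2.28

Posterior odds equal prior odds times the likelihood ratio; only the two competing hypotheses matter.
  suspect item 3: 0.49 × 0.54 × 0.27 × 0.39 = 0.027862
  suspect item 1: 0.10 × 0.34 × 0.60 × 0.60 = 0.01224
Posterior odds = 0.027862 / 0.01224 ≈ 2.28.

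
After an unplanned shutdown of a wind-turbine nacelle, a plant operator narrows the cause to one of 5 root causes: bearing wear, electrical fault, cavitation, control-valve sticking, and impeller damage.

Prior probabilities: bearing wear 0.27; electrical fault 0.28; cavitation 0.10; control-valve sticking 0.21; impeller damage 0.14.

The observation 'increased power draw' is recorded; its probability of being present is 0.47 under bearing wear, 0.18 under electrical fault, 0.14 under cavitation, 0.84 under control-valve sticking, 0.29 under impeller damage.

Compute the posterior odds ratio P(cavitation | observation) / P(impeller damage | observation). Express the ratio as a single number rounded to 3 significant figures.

0.345

Unnormalized posterior weight (prior times the observation likelihood) for each of the two hypotheses:
  cavitation: 0.10 × 0.14 = 0.014
  impeller damage: 0.14 × 0.29 = 0.0406
Posterior odds = 0.014 / 0.0406 ≈ 0.345.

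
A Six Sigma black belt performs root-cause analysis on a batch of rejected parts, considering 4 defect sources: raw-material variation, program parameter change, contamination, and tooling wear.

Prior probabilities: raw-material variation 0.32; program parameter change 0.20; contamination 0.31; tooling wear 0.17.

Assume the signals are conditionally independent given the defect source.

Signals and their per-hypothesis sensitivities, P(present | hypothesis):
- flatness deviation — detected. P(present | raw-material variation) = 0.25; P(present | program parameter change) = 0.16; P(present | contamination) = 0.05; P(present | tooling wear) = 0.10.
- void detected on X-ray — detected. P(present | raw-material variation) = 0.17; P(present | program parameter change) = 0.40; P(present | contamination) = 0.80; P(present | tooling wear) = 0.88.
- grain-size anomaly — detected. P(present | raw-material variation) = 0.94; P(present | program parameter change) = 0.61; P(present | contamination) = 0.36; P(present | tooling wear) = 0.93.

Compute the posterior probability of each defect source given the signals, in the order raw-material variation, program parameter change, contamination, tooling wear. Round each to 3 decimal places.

Multiply each prior by the joint likelihood of the signal pattern:
  raw-material variation: 0.32 × 0.25 × 0.17 × 0.94 = 0.012784
  program parameter change: 0.20 × 0.16 × 0.40 × 0.61 = 0.007808
  contamination: 0.31 × 0.05 × 0.80 × 0.36 = 0.004464
  tooling wear: 0.17 × 0.10 × 0.88 × 0.93 = 0.013913
Normalizing constant Z = 0.012784 + 0.007808 + 0.004464 + 0.013913 = 0.038969.
P(raw-material variation | evidence) = 0.012784 / 0.038969 ≈ 0.328
P(program parameter change | evidence) = 0.007808 / 0.038969 ≈ 0.200
P(contamination | evidence) = 0.004464 / 0.038969 ≈ 0.115
P(tooling wear | evidence) = 0.013913 / 0.038969 ≈ 0.357

0.328, 0.200, 0.115, 0.357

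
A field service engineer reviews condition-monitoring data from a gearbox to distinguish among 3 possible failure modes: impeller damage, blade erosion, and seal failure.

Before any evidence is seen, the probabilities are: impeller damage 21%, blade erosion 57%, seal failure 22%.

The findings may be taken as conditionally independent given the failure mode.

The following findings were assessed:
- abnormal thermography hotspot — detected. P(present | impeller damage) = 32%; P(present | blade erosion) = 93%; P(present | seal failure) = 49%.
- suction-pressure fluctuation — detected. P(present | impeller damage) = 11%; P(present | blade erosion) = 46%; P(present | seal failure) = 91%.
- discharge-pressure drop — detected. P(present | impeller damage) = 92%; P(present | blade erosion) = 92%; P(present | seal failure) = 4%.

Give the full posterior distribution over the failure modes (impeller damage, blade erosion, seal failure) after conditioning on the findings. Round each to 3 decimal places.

0.029, 0.954, 0.017

Multiply each prior by the joint likelihood of the evidence pattern:
  impeller damage: 0.21 × 0.32 × 0.11 × 0.92 = 0.0068006
  blade erosion: 0.57 × 0.93 × 0.46 × 0.92 = 0.22434
  seal failure: 0.22 × 0.49 × 0.91 × 0.04 = 0.0039239
Normalizing constant Z = 0.0068006 + 0.22434 + 0.0039239 = 0.23506.
P(impeller damage | evidence) = 0.0068006 / 0.23506 ≈ 0.029
P(blade erosion | evidence) = 0.22434 / 0.23506 ≈ 0.954
P(seal failure | evidence) = 0.0039239 / 0.23506 ≈ 0.017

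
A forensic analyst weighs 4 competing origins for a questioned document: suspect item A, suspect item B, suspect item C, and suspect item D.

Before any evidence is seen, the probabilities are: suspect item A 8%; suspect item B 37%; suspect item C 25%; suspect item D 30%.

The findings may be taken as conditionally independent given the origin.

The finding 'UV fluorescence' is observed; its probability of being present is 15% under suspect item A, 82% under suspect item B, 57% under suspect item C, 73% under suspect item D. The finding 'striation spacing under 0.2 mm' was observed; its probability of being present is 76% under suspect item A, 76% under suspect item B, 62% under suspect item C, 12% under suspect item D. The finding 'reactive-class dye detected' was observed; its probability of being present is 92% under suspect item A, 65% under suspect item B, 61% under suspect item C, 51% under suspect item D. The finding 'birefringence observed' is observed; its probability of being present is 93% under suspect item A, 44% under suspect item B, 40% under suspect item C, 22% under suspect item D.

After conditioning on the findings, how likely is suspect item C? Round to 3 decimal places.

Multiply each prior by the joint likelihood of the evidence pattern:
  suspect item A: 0.08 × 0.15 × 0.76 × 0.92 × 0.93 = 0.0078031
  suspect item B: 0.37 × 0.82 × 0.76 × 0.65 × 0.44 = 0.065947
  suspect item C: 0.25 × 0.57 × 0.62 × 0.61 × 0.40 = 0.021557
  suspect item D: 0.30 × 0.73 × 0.12 × 0.51 × 0.22 = 0.0029486
Normalizing constant Z = 0.0078031 + 0.065947 + 0.021557 + 0.0029486 = 0.098256.
P(suspect item C | evidence) = 0.021557 / 0.098256 ≈ 0.219.

0.219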